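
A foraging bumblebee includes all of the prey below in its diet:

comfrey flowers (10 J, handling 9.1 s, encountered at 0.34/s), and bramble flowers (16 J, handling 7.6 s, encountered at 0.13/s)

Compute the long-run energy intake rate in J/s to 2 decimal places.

1.08 J/s

Energy encountered per unit search time: 0.34×10 + 0.13×16 = 5.48 J/s.
Handling time per unit search time: 0.34×9.1 + 0.13×7.6 = 4.082.
Rate = 5.48/(1 + 4.082) = 1.078 J/s.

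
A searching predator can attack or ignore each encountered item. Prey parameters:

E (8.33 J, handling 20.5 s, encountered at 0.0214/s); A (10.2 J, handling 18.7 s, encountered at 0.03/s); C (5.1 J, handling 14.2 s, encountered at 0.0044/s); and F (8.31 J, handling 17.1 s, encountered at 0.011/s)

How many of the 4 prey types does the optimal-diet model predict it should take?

Profitabilities (E/h, J/s): A 0.545, F 0.486, E 0.406, C 0.359. Add prey in this order while the next type's profitability exceeds the intake rate on those already taken.
Rate on top 1: 0.196. F: 0.486 > 0.196 → include.
Rate on top 2: 0.2272. E: 0.406 > 0.2272 → include.
Rate on top 3: 0.2631. C: 0.359 > 0.2631 → include.
Optimal diet: A, F, E, C — 4 of 4 types.

4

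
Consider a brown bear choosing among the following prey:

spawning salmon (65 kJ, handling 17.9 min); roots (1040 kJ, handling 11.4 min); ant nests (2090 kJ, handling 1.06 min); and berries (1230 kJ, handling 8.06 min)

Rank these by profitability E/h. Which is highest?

ant nests

In descending order of E/h:
ant nests: 2090/1.06 = 1.97e+03 kJ/min
berries: 1230/8.06 = 153 kJ/min
roots: 1040/11.4 = 91.2 kJ/min
spawning salmon: 65/17.9 = 3.63 kJ/min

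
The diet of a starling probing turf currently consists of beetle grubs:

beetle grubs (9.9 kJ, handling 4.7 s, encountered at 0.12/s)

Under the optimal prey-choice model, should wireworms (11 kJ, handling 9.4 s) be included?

Yes

On beetle grubs alone, R = ΣλE/(1+Σλh) = 1.188/1.564 = 0.7596 kJ/s.
wireworms: E/h = 11/9.4 = 1.17 kJ/s.
1.17 > 0.7596, so adding wireworms raises the average — include it.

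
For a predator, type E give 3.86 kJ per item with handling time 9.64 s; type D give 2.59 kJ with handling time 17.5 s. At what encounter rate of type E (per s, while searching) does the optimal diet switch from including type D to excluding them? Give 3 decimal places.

At the threshold, the rate on type E alone equals the profitability of type D: λ·3.86/(1 + λ·9.64) = 2.59/17.5 = 0.148.
Rearranging, λ(3.86 − 0.148×9.64) = 0.148, so λ = 0.148/2.433 = 0.06082 per s.

0.061 per s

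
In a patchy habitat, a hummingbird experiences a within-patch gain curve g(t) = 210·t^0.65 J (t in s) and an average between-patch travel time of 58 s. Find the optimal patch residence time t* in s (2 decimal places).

Optimal t* satisfies g'(t*) = g(t*)/(T + t*).
g'(t) = 0.65·210·t^-0.35. Setting 0.65·210·t^-0.35 = 210·t^0.65/(58+t) gives 0.65(58+t) = t, so 0.35·t = 0.65×58.
t* = 0.65×58/0.35 = 107.7 s.

107.71 s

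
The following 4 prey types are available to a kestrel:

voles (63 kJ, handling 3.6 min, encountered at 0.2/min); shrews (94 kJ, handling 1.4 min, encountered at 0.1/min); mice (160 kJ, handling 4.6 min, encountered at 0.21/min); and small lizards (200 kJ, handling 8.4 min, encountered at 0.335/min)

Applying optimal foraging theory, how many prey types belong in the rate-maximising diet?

3

E/h in descending order: shrews 67.1, mice 34.8, small lizards 23.8, voles 17.5 kJ/min. The optimal diet is the largest prefix of this list for which every included type satisfies E_i/h_i > R on the types above it.
Rate on top 1: 8.246. mice: 34.8 > 8.246 → include.
Rate on top 2: 20.42. small lizards: 23.8 > 20.42 → include.
Rate on top 3: 22.36. voles: 17.5 < 22.36 → exclude; stop.
Optimal diet: shrews, mice, small lizards — 3 of 4 types.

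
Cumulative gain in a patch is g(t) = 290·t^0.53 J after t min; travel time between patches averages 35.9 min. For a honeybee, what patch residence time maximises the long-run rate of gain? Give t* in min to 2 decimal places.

40.48 min

Maximise g(t)/(T+t): set derivative to zero → g'(t)(T+t) = g(t).
g'(t) = 0.53·290·t^-0.47. Setting 0.53·290·t^-0.47 = 290·t^0.53/(35.9+t) gives 0.53(35.9+t) = t, so 0.47·t = 0.53×35.9.
t* = 0.53×35.9/0.47 = 40.48 min.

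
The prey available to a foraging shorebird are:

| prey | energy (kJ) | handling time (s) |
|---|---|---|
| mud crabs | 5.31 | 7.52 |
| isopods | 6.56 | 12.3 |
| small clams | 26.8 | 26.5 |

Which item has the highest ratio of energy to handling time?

small clams

In descending order of E/h:
small clams: 26.8/26.5 = 1.01 kJ/s
mud crabs: 5.31/7.52 = 0.706 kJ/s
isopods: 6.56/12.3 = 0.533 kJ/s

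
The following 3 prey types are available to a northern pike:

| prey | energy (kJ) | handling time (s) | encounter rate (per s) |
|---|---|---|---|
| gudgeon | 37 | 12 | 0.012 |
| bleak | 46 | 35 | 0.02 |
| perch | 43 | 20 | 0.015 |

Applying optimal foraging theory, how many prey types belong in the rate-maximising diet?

Rank by E/h (kJ/s): gudgeon 3.08, perch 2.15, bleak 1.31. Include each in turn until the next type's E/h falls below the running intake rate.
Rate on top 1: 0.3881. perch: 2.15 > 0.3881 → include.
Rate on top 2: 0.7542. bleak: 1.31 > 0.7542 → include.
Optimal diet: gudgeon, perch, bleak — 3 of 3 types.

3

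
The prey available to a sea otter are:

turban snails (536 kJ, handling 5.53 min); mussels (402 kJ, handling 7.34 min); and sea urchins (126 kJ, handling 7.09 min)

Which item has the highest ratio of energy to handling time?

turban snails

Profitability E/h (kJ/min): turban snails = 536/5.53 = 96.9, mussels = 402/7.34 = 54.8, sea urchins = 126/7.09 = 17.8.
Ranked: turban snails > mussels > sea urchins.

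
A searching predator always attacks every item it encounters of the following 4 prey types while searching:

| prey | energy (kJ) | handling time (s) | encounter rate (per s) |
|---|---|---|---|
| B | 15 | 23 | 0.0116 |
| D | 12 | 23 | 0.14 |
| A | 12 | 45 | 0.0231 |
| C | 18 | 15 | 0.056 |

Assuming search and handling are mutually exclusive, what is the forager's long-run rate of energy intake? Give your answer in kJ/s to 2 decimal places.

0.49 kJ/s

Energy encountered per unit search time: 0.0116×15 + 0.14×12 + 0.0231×12 + 0.056×18 = 3.139 kJ/s.
Handling time per unit search time: 0.0116×23 + 0.14×23 + 0.0231×45 + 0.056×15 = 5.366.
Rate = 3.139/(1 + 5.366) = 0.4931 kJ/s.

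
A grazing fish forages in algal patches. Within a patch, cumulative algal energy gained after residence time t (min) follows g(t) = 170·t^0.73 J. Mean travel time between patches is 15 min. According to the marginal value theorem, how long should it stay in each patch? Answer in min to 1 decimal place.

40.6 min

By the marginal value theorem, leave when the instantaneous gain rate g'(t) equals the habitat-wide average g(t)/(T + t).
g'(t) = 0.73·170·t^-0.27. Setting 0.73·170·t^-0.27 = 170·t^0.73/(15+t) gives 0.73(15+t) = t, so 0.27·t = 0.73×15.
t* = 0.73×15/0.27 = 40.56 min.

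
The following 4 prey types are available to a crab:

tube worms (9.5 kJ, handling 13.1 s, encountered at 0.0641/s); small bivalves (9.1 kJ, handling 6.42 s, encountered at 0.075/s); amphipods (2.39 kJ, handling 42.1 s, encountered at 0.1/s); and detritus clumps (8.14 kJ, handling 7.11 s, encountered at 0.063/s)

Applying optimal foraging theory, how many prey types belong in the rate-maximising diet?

3

Rank by E/h (kJ/s): small bivalves 1.42, detritus clumps 1.14, tube worms 0.725, amphipods 0.0568. Include each in turn until the next type's E/h falls below the running intake rate.
Rate on top 1: 0.4607. detritus clumps: 1.14 > 0.4607 → include.
Rate on top 2: 0.6195. tube worms: 0.725 > 0.6195 → include.
Rate on top 3: 0.6516. amphipods: 0.0568 < 0.6516 → exclude; stop.
Optimal diet: small bivalves, detritus clumps, tube worms — 3 of 4 types.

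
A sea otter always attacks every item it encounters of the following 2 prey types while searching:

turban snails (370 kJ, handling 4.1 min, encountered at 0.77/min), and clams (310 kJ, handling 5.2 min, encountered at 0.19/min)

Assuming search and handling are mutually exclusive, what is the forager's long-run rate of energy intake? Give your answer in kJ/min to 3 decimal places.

R = Σλ_iE_i / (1 + Σλ_ih_i)
Numerator: 0.77×370 + 0.19×310 = 343.8
Denominator: 1 + 0.77×4.1 + 0.19×5.2 = 5.145
R = 343.8/5.145 = 66.82 kJ/min

66.822 kJ/min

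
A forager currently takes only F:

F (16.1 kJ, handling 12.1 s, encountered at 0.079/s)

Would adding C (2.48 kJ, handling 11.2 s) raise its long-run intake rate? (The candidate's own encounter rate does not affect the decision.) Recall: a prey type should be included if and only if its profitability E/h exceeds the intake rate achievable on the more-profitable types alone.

No

Intake rate on the current diet: R = (0.079×16.1) / (1 + 0.079×12.1) = 1.272/1.956 = 0.6503 kJ/s.
C: E/h = 2.48/11.2 = 0.2214 kJ/s.
Since 0.2214 < R, time spent handling C is better spent searching.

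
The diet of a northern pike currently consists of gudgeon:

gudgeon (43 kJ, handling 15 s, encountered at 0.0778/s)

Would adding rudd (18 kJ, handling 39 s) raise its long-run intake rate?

On gudgeon alone, R = ΣλE/(1+Σλh) = 3.345/2.167 = 1.544 kJ/s.
Profitability of rudd: 18/39 = 0.4615 kJ/s.
Since 0.4615 < R, time spent handling rudd is better spent searching.

No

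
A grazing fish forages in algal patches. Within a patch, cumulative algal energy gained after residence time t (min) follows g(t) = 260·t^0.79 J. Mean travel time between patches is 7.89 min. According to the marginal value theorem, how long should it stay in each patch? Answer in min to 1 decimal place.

By the marginal value theorem, leave when the instantaneous gain rate g'(t) equals the habitat-wide average g(t)/(T + t).
g'(t) = 0.79·260·t^-0.21. Setting 0.79·260·t^-0.21 = 260·t^0.79/(7.89+t) gives 0.79(7.89+t) = t, so 0.21·t = 0.79×7.89.
t* = 0.79×7.89/0.21 = 29.68 min.

29.7 min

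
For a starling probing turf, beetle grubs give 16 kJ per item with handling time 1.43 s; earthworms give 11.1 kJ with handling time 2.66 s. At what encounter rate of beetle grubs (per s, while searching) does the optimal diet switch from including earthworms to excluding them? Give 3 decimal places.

The zero-one rule: include earthworms iff E₂/h₂ > λE₁/(1+λh₁). Equality gives the switch point.
λE₁h₂ = E₂ + λE₂h₁ ⇒ λ = E₂/(E₁h₂ − E₂h₁) = 11.1/(42.56 − 15.87) = 0.4159 per s.

0.416 per s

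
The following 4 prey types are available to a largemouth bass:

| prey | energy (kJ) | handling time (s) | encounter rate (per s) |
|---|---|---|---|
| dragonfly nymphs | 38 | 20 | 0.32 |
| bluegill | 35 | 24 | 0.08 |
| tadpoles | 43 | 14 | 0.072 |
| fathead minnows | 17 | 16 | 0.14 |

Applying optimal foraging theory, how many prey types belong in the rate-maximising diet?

E/h in descending order: tadpoles 3.07, dragonfly nymphs 1.9, bluegill 1.46, fathead minnows 1.06 kJ/s. The optimal diet is the largest prefix of this list for which every included type satisfies E_i/h_i > R on the types above it.
Rate on top 1: 1.542. dragonfly nymphs: 1.9 > 1.542 → include.
Rate on top 2: 1.814. bluegill: 1.46 < 1.814 → exclude; stop.
Optimal diet: tadpoles, dragonfly nymphs — 2 of 4 types.

2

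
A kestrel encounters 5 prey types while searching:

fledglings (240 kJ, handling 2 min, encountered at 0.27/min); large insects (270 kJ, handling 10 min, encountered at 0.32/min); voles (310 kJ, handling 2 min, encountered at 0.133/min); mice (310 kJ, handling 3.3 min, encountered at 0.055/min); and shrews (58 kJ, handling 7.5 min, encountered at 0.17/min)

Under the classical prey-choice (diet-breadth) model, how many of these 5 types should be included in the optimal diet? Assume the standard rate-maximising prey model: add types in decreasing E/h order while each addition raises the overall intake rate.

Profitabilities (E/h, kJ/min): voles 155, fledglings 120, mice 93.9, large insects 27, shrews 7.73. Add prey in this order while the next type's profitability exceeds the intake rate on those already taken.
Rate on top 1: 32.57. fledglings: 120 > 32.57 → include.
Rate on top 2: 58.71. mice: 93.9 > 58.71 → include.
Rate on top 3: 61.93. large insects: 27 < 61.93 → exclude; stop.
Optimal diet: voles, fledglings, mice — 3 of 5 types.

3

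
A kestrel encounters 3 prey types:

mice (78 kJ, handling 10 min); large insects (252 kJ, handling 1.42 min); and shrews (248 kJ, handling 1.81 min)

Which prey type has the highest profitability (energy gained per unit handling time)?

large insects

In descending order of E/h:
large insects: 252/1.42 = 177 kJ/min
shrews: 248/1.81 = 137 kJ/min
mice: 78/10 = 7.8 kJ/min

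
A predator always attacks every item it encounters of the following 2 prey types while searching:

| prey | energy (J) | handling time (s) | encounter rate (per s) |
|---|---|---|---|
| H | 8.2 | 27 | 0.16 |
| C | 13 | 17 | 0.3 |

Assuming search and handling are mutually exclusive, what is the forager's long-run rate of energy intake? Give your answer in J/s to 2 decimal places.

0.50 J/s

Energy encountered per unit search time: 0.16×8.2 + 0.3×13 = 5.212 J/s.
Handling time per unit search time: 0.16×27 + 0.3×17 = 9.42.
Rate = 5.212/(1 + 9.42) = 0.5002 J/s.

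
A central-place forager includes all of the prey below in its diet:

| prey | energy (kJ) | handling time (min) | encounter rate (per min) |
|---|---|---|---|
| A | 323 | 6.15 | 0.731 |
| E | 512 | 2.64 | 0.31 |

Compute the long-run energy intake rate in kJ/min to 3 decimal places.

R = Σλ_iE_i / (1 + Σλ_ih_i)
Numerator: 0.731×323 + 0.31×512 = 394.8
Denominator: 1 + 0.731×6.15 + 0.31×2.64 = 6.314
R = 394.8/6.314 = 62.53 kJ/min

62.532 kJ/min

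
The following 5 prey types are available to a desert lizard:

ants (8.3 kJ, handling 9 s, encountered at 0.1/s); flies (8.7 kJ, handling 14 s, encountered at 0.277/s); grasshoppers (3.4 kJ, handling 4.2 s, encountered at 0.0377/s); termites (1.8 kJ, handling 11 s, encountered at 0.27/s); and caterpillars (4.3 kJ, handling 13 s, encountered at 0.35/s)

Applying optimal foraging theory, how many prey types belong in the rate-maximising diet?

Profitabilities (E/h, kJ/s): ants 0.922, grasshoppers 0.81, flies 0.621, caterpillars 0.331, termites 0.164. Add prey in this order while the next type's profitability exceeds the intake rate on those already taken.
Rate on top 1: 0.4368. grasshoppers: 0.81 > 0.4368 → include.
Rate on top 2: 0.4655. flies: 0.621 > 0.4655 → include.
Rate on top 3: 0.5674. caterpillars: 0.331 < 0.5674 → exclude; stop.
Optimal diet: ants, grasshoppers, flies — 3 of 5 types.

3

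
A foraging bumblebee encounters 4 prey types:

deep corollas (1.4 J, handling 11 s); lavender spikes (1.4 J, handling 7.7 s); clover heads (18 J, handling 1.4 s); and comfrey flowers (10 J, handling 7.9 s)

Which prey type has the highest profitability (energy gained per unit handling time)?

In descending order of E/h:
clover heads: 18/1.4 = 12.9 J/s
comfrey flowers: 10/7.9 = 1.27 J/s
lavender spikes: 1.4/7.7 = 0.182 J/s
deep corollas: 1.4/11 = 0.127 J/s

clover heads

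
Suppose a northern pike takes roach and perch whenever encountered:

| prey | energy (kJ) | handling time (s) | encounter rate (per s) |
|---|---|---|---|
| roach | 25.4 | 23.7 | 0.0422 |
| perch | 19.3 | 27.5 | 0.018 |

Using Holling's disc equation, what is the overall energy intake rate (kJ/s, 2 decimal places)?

0.57 kJ/s

Energy encountered per unit search time: 0.0422×25.4 + 0.018×19.3 = 1.419 kJ/s.
Handling time per unit search time: 0.0422×23.7 + 0.018×27.5 = 1.495.
Rate = 1.419/(1 + 1.495) = 0.5688 kJ/s.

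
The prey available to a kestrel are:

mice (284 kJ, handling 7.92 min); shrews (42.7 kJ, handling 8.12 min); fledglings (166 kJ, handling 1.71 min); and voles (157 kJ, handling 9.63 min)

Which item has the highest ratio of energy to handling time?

fledglings

In descending order of E/h:
fledglings: 166/1.71 = 97.1 kJ/min
mice: 284/7.92 = 35.9 kJ/min
voles: 157/9.63 = 16.3 kJ/min
shrews: 42.7/8.12 = 5.26 kJ/min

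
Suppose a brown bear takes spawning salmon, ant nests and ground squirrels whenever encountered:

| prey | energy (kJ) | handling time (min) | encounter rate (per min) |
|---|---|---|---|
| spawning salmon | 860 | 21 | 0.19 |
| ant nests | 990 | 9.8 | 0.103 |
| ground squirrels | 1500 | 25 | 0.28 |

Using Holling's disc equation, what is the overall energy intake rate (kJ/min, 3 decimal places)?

R = (0.19×860 + 0.103×990 + 0.28×1500) / (1 + 0.19×21 + 0.103×9.8 + 0.28×25) = 685.4/13 = 52.72 kJ/min.

52.723 kJ/min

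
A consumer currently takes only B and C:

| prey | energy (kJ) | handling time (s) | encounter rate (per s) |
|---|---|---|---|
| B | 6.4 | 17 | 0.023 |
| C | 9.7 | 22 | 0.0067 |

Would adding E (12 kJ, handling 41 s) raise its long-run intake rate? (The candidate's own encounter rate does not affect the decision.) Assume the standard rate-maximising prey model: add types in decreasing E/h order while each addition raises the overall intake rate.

Yes

On B and C alone, R = ΣλE/(1+Σλh) = 0.2122/1.538 = 0.1379 kJ/s.
E: E/h = 12/41 = 0.2927 kJ/s.
Since 0.2927 > R, including E increases the long-run rate.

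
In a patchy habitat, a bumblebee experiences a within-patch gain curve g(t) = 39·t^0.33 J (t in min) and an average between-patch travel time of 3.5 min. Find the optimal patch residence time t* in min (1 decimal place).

1.7 min

By the marginal value theorem, leave when the instantaneous gain rate g'(t) equals the habitat-wide average g(t)/(T + t).
g'(t) = 0.33·39·t^-0.67. Setting 0.33·39·t^-0.67 = 39·t^0.33/(3.5+t) gives 0.33(3.5+t) = t, so 0.67·t = 0.33×3.5.
t* = 0.33×3.5/0.67 = 1.724 min.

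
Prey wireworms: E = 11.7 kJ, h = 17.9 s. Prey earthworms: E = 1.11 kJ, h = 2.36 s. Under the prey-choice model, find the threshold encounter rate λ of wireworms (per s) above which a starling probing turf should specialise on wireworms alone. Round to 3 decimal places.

At the threshold, the rate on wireworms alone equals the profitability of earthworms: λ·11.7/(1 + λ·17.9) = 1.11/2.36 = 0.4703.
Rearranging, λ(11.7 − 0.4703×17.9) = 0.4703, so λ = 0.4703/3.281 = 0.1434 per s.

0.143 per s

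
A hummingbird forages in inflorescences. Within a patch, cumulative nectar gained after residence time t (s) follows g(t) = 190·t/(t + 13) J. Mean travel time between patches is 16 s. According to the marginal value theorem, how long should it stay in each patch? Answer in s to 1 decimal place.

By the marginal value theorem, leave when the instantaneous gain rate g'(t) equals the habitat-wide average g(t)/(T + t).
g'(t) = 190·13/(t + 13)². Setting 190·13/(t+13)² = 190t/[(t+13)(16+t)] gives 13(16+t) = t(t+13), so t² = 13×16 = 208.
t* = √208 = 14.42 s.

14.4 s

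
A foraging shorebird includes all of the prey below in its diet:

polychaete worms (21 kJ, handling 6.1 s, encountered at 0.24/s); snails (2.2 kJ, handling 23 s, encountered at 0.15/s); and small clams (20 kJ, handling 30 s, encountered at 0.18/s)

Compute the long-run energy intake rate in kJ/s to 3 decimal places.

Energy encountered per unit search time: 0.24×21 + 0.15×2.2 + 0.18×20 = 8.97 kJ/s.
Handling time per unit search time: 0.24×6.1 + 0.15×23 + 0.18×30 = 10.31.
Rate = 8.97/(1 + 10.31) = 0.7928 kJ/s.

0.793 kJ/s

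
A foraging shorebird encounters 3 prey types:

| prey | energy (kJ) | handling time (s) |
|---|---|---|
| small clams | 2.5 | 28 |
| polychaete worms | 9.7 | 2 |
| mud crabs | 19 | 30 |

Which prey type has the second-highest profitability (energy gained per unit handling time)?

In descending order of E/h:
polychaete worms: 9.7/2 = 4.85 kJ/s
mud crabs: 19/30 = 0.633 kJ/s
small clams: 2.5/28 = 0.0893 kJ/s

mud crabs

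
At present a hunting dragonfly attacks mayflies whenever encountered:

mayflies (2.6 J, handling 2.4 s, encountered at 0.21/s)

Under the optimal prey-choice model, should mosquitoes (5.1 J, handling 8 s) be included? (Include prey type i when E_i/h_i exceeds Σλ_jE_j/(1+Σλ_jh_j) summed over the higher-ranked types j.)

Current rate: (0.21×2.6)/(1 + 0.21×2.4) = 0.363 J/s.
mosquitoes: E/h = 5.1/8 = 0.6375 J/s.
Since 0.6375 > R, including mosquitoes increases the long-run rate.

Yes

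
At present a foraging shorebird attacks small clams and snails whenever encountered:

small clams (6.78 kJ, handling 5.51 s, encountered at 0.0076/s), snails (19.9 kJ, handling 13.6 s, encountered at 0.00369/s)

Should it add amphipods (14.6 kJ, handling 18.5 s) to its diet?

Yes

On small clams and snails alone, R = ΣλE/(1+Σλh) = 0.125/1.092 = 0.1144 kJ/s.
amphipods: E/h = 14.6/18.5 = 0.7892 kJ/s.
Since 0.7892 > R, including amphipods increases the long-run rate.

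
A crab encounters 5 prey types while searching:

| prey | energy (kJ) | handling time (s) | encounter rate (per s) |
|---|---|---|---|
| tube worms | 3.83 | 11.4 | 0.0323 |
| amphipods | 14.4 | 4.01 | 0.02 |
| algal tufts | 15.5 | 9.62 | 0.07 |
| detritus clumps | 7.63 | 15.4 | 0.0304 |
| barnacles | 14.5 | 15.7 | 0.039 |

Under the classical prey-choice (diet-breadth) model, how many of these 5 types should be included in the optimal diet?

3

Rank by E/h (kJ/s): amphipods 3.59, algal tufts 1.61, barnacles 0.924, detritus clumps 0.495, tube worms 0.336. Include each in turn until the next type's E/h falls below the running intake rate.
Rate on top 1: 0.2666. algal tufts: 1.61 > 0.2666 → include.
Rate on top 2: 0.783. barnacles: 0.924 > 0.783 → include.
Rate on top 3: 0.8193. detritus clumps: 0.495 < 0.8193 → exclude; stop.
Optimal diet: amphipods, algal tufts, barnacles — 3 of 5 types.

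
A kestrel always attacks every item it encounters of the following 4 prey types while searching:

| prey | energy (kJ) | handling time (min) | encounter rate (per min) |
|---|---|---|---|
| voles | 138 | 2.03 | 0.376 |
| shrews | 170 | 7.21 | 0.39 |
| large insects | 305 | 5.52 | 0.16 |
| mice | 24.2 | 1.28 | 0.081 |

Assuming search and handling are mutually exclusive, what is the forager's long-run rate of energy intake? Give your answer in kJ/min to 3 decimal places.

Energy encountered per unit search time: 0.376×138 + 0.39×170 + 0.16×305 + 0.081×24.2 = 168.9 kJ/min.
Handling time per unit search time: 0.376×2.03 + 0.39×7.21 + 0.16×5.52 + 0.081×1.28 = 4.562.
Rate = 168.9/(1 + 4.562) = 30.38 kJ/min.

30.375 kJ/min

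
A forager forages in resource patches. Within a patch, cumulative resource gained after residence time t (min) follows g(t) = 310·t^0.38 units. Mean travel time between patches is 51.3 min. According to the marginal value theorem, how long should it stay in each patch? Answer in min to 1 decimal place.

31.4 min

By the marginal value theorem, leave when the instantaneous gain rate g'(t) equals the habitat-wide average g(t)/(T + t).
g'(t) = 0.38·310·t^-0.62. Setting 0.38·310·t^-0.62 = 310·t^0.38/(51.3+t) gives 0.38(51.3+t) = t, so 0.62·t = 0.38×51.3.
t* = 0.38×51.3/0.62 = 31.44 min.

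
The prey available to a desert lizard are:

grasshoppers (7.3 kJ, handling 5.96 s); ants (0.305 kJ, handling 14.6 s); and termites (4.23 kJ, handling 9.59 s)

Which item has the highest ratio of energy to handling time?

grasshoppers

Profitability E/h (kJ/s): grasshoppers = 7.3/5.96 = 1.22, ants = 0.305/14.6 = 0.0209, termites = 4.23/9.59 = 0.441.
Ranked: grasshoppers > termites > ants.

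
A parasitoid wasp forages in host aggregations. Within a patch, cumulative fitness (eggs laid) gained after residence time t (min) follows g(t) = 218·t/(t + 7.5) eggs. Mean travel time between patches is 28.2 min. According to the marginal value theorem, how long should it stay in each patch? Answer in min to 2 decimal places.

14.54 min

Maximise g(t)/(T+t): set derivative to zero → g'(t)(T+t) = g(t).
g'(t) = 218·7.5/(t + 7.5)². Setting 218·7.5/(t+7.5)² = 218t/[(t+7.5)(28.2+t)] gives 7.5(28.2+t) = t(t+7.5), so t² = 7.5×28.2 = 211.5.
t* = √211.5 = 14.54 min.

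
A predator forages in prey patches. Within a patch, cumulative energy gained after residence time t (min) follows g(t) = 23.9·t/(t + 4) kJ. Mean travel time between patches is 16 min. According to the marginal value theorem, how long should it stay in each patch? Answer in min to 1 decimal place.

8.0 min

By the marginal value theorem, leave when the instantaneous gain rate g'(t) equals the habitat-wide average g(t)/(T + t).
g'(t) = 23.9·4/(t + 4)². Setting 23.9·4/(t+4)² = 23.9t/[(t+4)(16+t)] gives 4(16+t) = t(t+4), so t² = 4×16 = 64.
t* = √64 = 8 min.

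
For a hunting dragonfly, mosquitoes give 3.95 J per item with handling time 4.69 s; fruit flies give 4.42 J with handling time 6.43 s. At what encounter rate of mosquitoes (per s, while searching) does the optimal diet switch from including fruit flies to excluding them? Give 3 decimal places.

0.947 per s

Drop fruit flies once their profitability E₂/h₂ falls below the rate achievable on mosquitoes alone: E₂/h₂ = λE₁/(1 + λh₁).
Solve for λ: λE₁h₂ = E₂(1 + λh₁) → λ(E₁h₂ − E₂h₁) = E₂ → λ = E₂/(E₁h₂ − E₂h₁).
λ = 4.42/(3.95×6.43 − 4.42×4.69) = 4.42/4.669 = 0.9467 per s.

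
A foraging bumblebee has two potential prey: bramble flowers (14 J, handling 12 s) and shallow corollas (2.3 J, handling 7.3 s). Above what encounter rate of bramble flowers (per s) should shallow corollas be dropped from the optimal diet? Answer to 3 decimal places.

0.031 per s

The zero-one rule: include shallow corollas iff E₂/h₂ > λE₁/(1+λh₁). Equality gives the switch point.
λE₁h₂ = E₂ + λE₂h₁ ⇒ λ = E₂/(E₁h₂ − E₂h₁) = 2.3/(102.2 − 27.6) = 0.03083 per s.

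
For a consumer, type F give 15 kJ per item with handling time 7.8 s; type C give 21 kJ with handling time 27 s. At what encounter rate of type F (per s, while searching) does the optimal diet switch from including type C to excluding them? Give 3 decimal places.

0.087 per s

The zero-one rule: include type C iff E₂/h₂ > λE₁/(1+λh₁). Equality gives the switch point.
λE₁h₂ = E₂ + λE₂h₁ ⇒ λ = E₂/(E₁h₂ − E₂h₁) = 21/(405 − 163.8) = 0.08706 per s.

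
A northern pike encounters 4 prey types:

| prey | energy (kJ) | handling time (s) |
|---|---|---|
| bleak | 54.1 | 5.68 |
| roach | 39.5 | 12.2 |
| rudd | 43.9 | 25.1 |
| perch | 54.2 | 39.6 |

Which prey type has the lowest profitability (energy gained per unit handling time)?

Profitability E/h (kJ/s): bleak = 54.1/5.68 = 9.52, roach = 39.5/12.2 = 3.24, rudd = 43.9/25.1 = 1.75, perch = 54.2/39.6 = 1.37.
Ranked: bleak > roach > rudd > perch.

perch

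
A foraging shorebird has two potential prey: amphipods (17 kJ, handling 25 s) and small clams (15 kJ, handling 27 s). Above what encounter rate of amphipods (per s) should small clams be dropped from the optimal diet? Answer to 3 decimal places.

0.179 per s

The zero-one rule: include small clams iff E₂/h₂ > λE₁/(1+λh₁). Equality gives the switch point.
λE₁h₂ = E₂ + λE₂h₁ ⇒ λ = E₂/(E₁h₂ − E₂h₁) = 15/(459 − 375) = 0.1786 per s.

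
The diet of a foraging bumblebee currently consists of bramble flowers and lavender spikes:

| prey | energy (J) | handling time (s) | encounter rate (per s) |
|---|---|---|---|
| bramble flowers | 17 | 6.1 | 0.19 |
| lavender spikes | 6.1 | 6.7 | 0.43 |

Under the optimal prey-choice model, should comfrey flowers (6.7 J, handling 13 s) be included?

Intake rate on the current diet: R = (0.19×17 + 0.43×6.1) / (1 + 0.19×6.1 + 0.43×6.7) = 5.853/5.04 = 1.161 J/s.
Profitability of comfrey flowers: 6.7/13 = 0.5154 J/s.
0.5154 < 1.161, so adding comfrey flowers would lower the average — exclude it.

No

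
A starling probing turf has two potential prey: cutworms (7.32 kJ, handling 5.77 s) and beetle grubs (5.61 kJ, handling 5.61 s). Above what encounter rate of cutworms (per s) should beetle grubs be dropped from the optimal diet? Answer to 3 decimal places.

Drop beetle grubs once their profitability E₂/h₂ falls below the rate achievable on cutworms alone: E₂/h₂ = λE₁/(1 + λh₁).
Solve for λ: λE₁h₂ = E₂(1 + λh₁) → λ(E₁h₂ − E₂h₁) = E₂ → λ = E₂/(E₁h₂ − E₂h₁).
λ = 5.61/(7.32×5.61 − 5.61×5.77) = 5.61/8.696 = 0.6452 per s.

0.645 per s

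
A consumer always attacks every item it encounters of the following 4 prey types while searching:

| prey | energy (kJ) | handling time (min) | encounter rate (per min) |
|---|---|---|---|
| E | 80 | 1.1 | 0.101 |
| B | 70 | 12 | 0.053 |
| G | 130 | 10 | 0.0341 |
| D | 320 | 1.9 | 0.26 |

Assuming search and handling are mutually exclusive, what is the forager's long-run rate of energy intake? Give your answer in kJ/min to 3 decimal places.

Energy encountered per unit search time: 0.101×80 + 0.053×70 + 0.0341×130 + 0.26×320 = 99.42 kJ/min.
Handling time per unit search time: 0.101×1.1 + 0.053×12 + 0.0341×10 + 0.26×1.9 = 1.582.
Rate = 99.42/(1 + 1.582) = 38.5 kJ/min.

38.505 kJ/min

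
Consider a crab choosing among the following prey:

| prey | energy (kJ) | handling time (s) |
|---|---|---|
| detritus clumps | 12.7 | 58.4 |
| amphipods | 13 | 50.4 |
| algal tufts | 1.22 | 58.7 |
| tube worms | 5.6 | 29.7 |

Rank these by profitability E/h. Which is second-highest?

detritus clumps

In descending order of E/h:
amphipods: 13/50.4 = 0.258 kJ/s
detritus clumps: 12.7/58.4 = 0.217 kJ/s
tube worms: 5.6/29.7 = 0.189 kJ/s
algal tufts: 1.22/58.7 = 0.0208 kJ/s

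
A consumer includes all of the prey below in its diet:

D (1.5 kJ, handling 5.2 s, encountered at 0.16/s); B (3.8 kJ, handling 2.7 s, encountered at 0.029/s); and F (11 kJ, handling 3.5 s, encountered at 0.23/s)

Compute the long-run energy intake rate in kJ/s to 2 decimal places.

Energy encountered per unit search time: 0.16×1.5 + 0.029×3.8 + 0.23×11 = 2.88 kJ/s.
Handling time per unit search time: 0.16×5.2 + 0.029×2.7 + 0.23×3.5 = 1.715.
Rate = 2.88/(1 + 1.715) = 1.061 kJ/s.

1.06 kJ/s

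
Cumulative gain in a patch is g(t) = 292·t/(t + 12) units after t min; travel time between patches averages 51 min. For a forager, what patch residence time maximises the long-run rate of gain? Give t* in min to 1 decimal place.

By the marginal value theorem, leave when the instantaneous gain rate g'(t) equals the habitat-wide average g(t)/(T + t).
g'(t) = 292·12/(t + 12)². Setting 292·12/(t+12)² = 292t/[(t+12)(51+t)] gives 12(51+t) = t(t+12), so t² = 12×51 = 612.
t* = √612 = 24.74 min.

24.7 min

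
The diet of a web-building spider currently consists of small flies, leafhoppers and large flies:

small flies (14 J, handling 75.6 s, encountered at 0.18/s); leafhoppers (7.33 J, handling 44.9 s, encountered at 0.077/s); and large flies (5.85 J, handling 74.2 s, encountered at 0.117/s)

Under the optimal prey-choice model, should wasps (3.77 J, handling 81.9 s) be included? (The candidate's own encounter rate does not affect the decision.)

No

On small flies, leafhoppers and large flies alone, R = ΣλE/(1+Σλh) = 3.769/26.75 = 0.1409 J/s.
Profitability of wasps: 3.77/81.9 = 0.04603 J/s.
Since 0.04603 < R, time spent handling wasps is better spent searching.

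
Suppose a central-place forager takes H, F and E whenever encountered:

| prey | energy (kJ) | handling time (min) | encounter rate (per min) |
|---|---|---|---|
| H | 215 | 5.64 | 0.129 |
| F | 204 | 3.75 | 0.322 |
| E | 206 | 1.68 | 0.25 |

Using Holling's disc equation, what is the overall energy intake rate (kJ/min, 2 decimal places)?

43.20 kJ/min

Energy encountered per unit search time: 0.129×215 + 0.322×204 + 0.25×206 = 144.9 kJ/min.
Handling time per unit search time: 0.129×5.64 + 0.322×3.75 + 0.25×1.68 = 2.355.
Rate = 144.9/(1 + 2.355) = 43.2 kJ/min.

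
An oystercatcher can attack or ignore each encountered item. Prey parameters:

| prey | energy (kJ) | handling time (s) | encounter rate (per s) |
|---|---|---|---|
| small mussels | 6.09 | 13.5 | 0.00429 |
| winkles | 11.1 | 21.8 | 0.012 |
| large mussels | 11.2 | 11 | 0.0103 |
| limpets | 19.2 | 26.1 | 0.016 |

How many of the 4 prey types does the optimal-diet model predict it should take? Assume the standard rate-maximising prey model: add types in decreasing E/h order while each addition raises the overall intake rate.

4

E/h in descending order: large mussels 1.02, limpets 0.736, winkles 0.509, small mussels 0.451 kJ/s. The optimal diet is the largest prefix of this list for which every included type satisfies E_i/h_i > R on the types above it.
Rate on top 1: 0.1036. limpets: 0.736 > 0.1036 → include.
Rate on top 2: 0.276. winkles: 0.509 > 0.276 → include.
Rate on top 3: 0.31. small mussels: 0.451 > 0.31 → include.
Optimal diet: large mussels, limpets, winkles, small mussels — 4 of 4 types.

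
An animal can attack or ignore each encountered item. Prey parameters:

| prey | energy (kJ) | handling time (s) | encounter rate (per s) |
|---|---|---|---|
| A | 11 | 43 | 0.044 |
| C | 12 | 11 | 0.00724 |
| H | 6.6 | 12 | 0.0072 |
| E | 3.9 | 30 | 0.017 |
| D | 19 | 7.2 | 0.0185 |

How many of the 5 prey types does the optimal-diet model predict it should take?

3

Profitabilities (E/h, kJ/s): D 2.64, C 1.09, H 0.55, A 0.256, E 0.13. Add prey in this order while the next type's profitability exceeds the intake rate on those already taken.
Rate on top 1: 0.3102. C: 1.09 > 0.3102 → include.
Rate on top 2: 0.3614. H: 0.55 > 0.3614 → include.
Rate on top 3: 0.374. A: 0.256 < 0.374 → exclude; stop.
Optimal diet: D, C, H — 3 of 5 types.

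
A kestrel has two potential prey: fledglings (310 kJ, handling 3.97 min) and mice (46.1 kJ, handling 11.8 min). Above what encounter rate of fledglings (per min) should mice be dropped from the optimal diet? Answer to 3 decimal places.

The zero-one rule: include mice iff E₂/h₂ > λE₁/(1+λh₁). Equality gives the switch point.
λE₁h₂ = E₂ + λE₂h₁ ⇒ λ = E₂/(E₁h₂ − E₂h₁) = 46.1/(3658 − 183) = 0.01327 per min.

0.013 per min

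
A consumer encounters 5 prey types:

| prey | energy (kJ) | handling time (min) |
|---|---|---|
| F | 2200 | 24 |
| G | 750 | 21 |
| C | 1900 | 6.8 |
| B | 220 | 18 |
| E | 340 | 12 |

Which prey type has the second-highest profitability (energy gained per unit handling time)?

In descending order of E/h:
C: 1900/6.8 = 279 kJ/min
F: 2200/24 = 91.7 kJ/min
G: 750/21 = 35.7 kJ/min
E: 340/12 = 28.3 kJ/min
B: 220/18 = 12.2 kJ/min

F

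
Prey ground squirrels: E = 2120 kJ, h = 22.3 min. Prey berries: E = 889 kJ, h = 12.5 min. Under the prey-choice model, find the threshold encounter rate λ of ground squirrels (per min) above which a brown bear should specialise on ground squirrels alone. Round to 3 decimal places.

0.133 per min

Drop berries once their profitability E₂/h₂ falls below the rate achievable on ground squirrels alone: E₂/h₂ = λE₁/(1 + λh₁).
Solve for λ: λE₁h₂ = E₂(1 + λh₁) → λ(E₁h₂ − E₂h₁) = E₂ → λ = E₂/(E₁h₂ − E₂h₁).
λ = 889/(2120×12.5 − 889×22.3) = 889/6675 = 0.1332 per min.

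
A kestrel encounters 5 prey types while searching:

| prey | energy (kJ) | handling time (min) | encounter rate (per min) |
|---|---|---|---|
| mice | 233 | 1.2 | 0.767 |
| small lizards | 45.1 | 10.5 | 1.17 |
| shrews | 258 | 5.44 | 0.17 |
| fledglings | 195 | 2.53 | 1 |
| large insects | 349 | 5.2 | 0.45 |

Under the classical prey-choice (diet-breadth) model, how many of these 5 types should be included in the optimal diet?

1

E/h in descending order: mice 194, fledglings 77.1, large insects 67.1, shrews 47.4, small lizards 4.3 kJ/min. The optimal diet is the largest prefix of this list for which every included type satisfies E_i/h_i > R on the types above it.
Rate on top 1: 93.06. fledglings: 77.1 < 93.06 → exclude; stop.
Optimal diet: mice — 1 of 5 types.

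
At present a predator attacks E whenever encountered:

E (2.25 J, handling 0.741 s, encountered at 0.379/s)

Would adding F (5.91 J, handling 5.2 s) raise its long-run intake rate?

Yes

Current rate: (0.379×2.25)/(1 + 0.379×0.741) = 0.6658 J/s.
Profitability of F: 5.91/5.2 = 1.137 J/s.
1.137 > 0.6658, so adding F raises the average — include it.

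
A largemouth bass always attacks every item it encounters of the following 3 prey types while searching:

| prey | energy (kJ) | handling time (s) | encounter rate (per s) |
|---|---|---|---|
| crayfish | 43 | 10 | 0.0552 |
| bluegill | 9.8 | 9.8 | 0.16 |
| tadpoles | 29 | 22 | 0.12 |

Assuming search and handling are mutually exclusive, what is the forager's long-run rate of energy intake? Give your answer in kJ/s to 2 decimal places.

R = (0.0552×43 + 0.16×9.8 + 0.12×29) / (1 + 0.0552×10 + 0.16×9.8 + 0.12×22) = 7.422/5.76 = 1.288 kJ/s.

1.29 kJ/s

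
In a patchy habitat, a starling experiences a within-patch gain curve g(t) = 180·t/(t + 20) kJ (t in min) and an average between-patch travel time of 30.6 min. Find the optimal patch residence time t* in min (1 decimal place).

24.7 min

Maximise g(t)/(T+t): set derivative to zero → g'(t)(T+t) = g(t).
g'(t) = 180·20/(t + 20)². Setting 180·20/(t+20)² = 180t/[(t+20)(30.6+t)] gives 20(30.6+t) = t(t+20), so t² = 20×30.6 = 612.
t* = √612 = 24.74 min.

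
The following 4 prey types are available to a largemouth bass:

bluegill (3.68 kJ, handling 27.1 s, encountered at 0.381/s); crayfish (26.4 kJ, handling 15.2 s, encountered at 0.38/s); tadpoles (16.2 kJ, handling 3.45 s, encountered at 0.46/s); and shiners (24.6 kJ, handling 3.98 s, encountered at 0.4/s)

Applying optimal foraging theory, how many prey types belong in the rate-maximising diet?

2

Rank by E/h (kJ/s): shiners 6.18, tadpoles 4.7, crayfish 1.74, bluegill 0.136. Include each in turn until the next type's E/h falls below the running intake rate.
Rate on top 1: 3.796. tadpoles: 4.7 > 3.796 → include.
Rate on top 2: 4.138. crayfish: 1.74 < 4.138 → exclude; stop.
Optimal diet: shiners, tadpoles — 2 of 4 types.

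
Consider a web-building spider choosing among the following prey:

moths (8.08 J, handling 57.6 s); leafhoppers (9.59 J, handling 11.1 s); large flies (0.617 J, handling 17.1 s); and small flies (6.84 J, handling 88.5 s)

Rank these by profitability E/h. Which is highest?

Profitability E/h (J/s): moths = 8.08/57.6 = 0.14, leafhoppers = 9.59/11.1 = 0.864, large flies = 0.617/17.1 = 0.0361, small flies = 6.84/88.5 = 0.0773.
Ranked: leafhoppers > moths > small flies > large flies.

leafhoppers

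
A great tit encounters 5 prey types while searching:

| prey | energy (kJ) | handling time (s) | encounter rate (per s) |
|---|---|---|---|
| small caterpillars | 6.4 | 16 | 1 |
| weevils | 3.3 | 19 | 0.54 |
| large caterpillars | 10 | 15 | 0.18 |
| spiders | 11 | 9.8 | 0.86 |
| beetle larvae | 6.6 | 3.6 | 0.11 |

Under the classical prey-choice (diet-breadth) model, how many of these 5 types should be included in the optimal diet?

Rank by E/h (kJ/s): beetle larvae 1.83, spiders 1.12, large caterpillars 0.667, small caterpillars 0.4, weevils 0.174. Include each in turn until the next type's E/h falls below the running intake rate.
Rate on top 1: 0.5201. spiders: 1.12 > 0.5201 → include.
Rate on top 2: 1.037. large caterpillars: 0.667 < 1.037 → exclude; stop.
Optimal diet: beetle larvae, spiders — 2 of 5 types.

2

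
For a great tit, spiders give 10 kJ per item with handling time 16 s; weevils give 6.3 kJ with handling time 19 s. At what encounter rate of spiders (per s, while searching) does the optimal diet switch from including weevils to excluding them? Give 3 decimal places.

0.071 per s

The zero-one rule: include weevils iff E₂/h₂ > λE₁/(1+λh₁). Equality gives the switch point.
λE₁h₂ = E₂ + λE₂h₁ ⇒ λ = E₂/(E₁h₂ − E₂h₁) = 6.3/(190 − 100.8) = 0.07063 per s.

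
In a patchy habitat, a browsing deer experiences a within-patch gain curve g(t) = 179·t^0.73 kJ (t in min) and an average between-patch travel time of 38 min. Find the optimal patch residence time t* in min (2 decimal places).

Maximise g(t)/(T+t): set derivative to zero → g'(t)(T+t) = g(t).
g'(t) = 0.73·179·t^-0.27. Setting 0.73·179·t^-0.27 = 179·t^0.73/(38+t) gives 0.73(38+t) = t, so 0.27·t = 0.73×38.
t* = 0.73×38/0.27 = 102.7 min.

102.74 min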